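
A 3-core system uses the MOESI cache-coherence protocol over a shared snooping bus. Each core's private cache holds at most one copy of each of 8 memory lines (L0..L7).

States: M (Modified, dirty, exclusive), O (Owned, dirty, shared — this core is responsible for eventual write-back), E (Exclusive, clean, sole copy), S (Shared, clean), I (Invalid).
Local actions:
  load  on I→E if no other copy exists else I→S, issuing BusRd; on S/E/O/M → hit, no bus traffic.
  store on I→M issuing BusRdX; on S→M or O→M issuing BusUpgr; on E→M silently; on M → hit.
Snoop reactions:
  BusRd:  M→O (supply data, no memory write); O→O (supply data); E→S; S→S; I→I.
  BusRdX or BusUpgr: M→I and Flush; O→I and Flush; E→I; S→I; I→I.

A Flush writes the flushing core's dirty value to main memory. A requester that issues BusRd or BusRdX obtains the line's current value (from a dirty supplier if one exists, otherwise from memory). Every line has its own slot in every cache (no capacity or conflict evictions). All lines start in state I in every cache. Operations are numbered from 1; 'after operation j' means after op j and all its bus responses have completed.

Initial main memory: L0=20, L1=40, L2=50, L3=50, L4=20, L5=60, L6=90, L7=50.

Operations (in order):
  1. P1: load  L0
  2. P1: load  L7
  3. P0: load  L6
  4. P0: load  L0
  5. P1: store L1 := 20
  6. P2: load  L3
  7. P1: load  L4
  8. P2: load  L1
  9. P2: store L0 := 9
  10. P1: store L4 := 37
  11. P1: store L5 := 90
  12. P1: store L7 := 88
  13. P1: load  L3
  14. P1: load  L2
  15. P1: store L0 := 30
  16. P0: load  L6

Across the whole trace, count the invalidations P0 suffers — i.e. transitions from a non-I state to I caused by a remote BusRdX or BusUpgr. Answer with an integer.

invalidations = 1

1. P1: load  L0  bus=[BusRd]  L0: P0=I P1=E P2=I  mem[L0]=20
2. P1: load  L7  bus=[BusRd]  L7: P0=I P1=E P2=I  mem[L7]=50
3. P0: load  L6  bus=[BusRd]  L6: P0=E P1=I P2=I  mem[L6]=90
4. P0: load  L0  bus=[BusRd]  L0: P0=S P1=S P2=I  mem[L0]=20
5. P1: store L1 := 20  bus=[BusRdX]  L1: P0=I P1=M P2=I  mem[L1]=40
6. P2: load  L3  bus=[BusRd]  L3: P0=I P1=I P2=E  mem[L3]=50
7. P1: load  L4  bus=[BusRd]  L4: P0=I P1=E P2=I  mem[L4]=20
8. P2: load  L1  bus=[BusRd]  L1: P0=I P1=O P2=S  mem[L1]=40
9. P2: store L0 := 9  bus=[BusRdX]  L0: P0=I P1=I P2=M  mem[L0]=20
10. P1: store L4 := 37  bus=[-]  L4: P0=I P1=M P2=I  mem[L4]=20
11. P1: store L5 := 90  bus=[BusRdX]  L5: P0=I P1=M P2=I  mem[L5]=60
12. P1: store L7 := 88  bus=[-]  L7: P0=I P1=M P2=I  mem[L7]=50
13. P1: load  L3  bus=[BusRd]  L3: P0=I P1=S P2=S  mem[L3]=50
14. P1: load  L2  bus=[BusRd]  L2: P0=I P1=E P2=I  mem[L2]=50
15. P1: store L0 := 30  bus=[BusRdX,Flush]  L0: P0=I P1=M P2=I  mem[L0]=9
16. P0: load  L6  bus=[-]  L6: P0=E P1=I P2=I  mem[L6]=90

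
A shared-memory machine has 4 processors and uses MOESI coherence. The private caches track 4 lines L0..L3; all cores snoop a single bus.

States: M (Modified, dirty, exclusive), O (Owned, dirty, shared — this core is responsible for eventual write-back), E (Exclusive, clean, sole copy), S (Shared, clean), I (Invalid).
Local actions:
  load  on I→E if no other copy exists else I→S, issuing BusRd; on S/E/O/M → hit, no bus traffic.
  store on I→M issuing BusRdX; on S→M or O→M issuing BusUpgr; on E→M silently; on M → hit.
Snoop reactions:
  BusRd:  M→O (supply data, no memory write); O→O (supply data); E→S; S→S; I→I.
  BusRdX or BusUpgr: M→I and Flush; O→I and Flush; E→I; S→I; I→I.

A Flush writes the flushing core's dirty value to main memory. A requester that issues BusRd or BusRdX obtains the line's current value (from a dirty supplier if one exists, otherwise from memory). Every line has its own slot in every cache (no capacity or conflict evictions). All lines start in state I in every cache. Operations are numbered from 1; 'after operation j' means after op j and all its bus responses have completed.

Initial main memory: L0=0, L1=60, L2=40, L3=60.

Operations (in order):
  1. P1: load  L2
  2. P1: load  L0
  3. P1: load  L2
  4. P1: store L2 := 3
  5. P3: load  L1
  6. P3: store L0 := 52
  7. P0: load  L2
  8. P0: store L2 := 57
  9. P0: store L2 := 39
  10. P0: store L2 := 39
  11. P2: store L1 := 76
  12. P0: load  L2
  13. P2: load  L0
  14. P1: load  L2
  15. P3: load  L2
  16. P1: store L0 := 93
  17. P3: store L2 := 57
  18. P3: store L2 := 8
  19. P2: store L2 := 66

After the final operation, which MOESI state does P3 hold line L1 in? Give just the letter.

state = I

1. P1: load  L2  bus=[BusRd]  L2: P0=I P1=E P2=I P3=I  mem[L2]=40
2. P1: load  L0  bus=[BusRd]  L0: P0=I P1=E P2=I P3=I  mem[L0]=0
3. P1: load  L2  bus=[-]  L2: P0=I P1=E P2=I P3=I  mem[L2]=40
4. P1: store L2 := 3  bus=[-]  L2: P0=I P1=M P2=I P3=I  mem[L2]=40
5. P3: load  L1  bus=[BusRd]  L1: P0=I P1=I P2=I P3=E  mem[L1]=60
6. P3: store L0 := 52  bus=[BusRdX]  L0: P0=I P1=I P2=I P3=M  mem[L0]=0
7. P0: load  L2  bus=[BusRd]  L2: P0=S P1=O P2=I P3=I  mem[L2]=40
8. P0: store L2 := 57  bus=[BusUpgr,Flush]  L2: P0=M P1=I P2=I P3=I  mem[L2]=3
9. P0: store L2 := 39  bus=[-]  L2: P0=M P1=I P2=I P3=I  mem[L2]=3
10. P0: store L2 := 39  bus=[-]  L2: P0=M P1=I P2=I P3=I  mem[L2]=3
11. P2: store L1 := 76  bus=[BusRdX]  L1: P0=I P1=I P2=M P3=I  mem[L1]=60
12. P0: load  L2  bus=[-]  L2: P0=M P1=I P2=I P3=I  mem[L2]=3
13. P2: load  L0  bus=[BusRd]  L0: P0=I P1=I P2=S P3=O  mem[L0]=0
14. P1: load  L2  bus=[BusRd]  L2: P0=O P1=S P2=I P3=I  mem[L2]=3
15. P3: load  L2  bus=[BusRd]  L2: P0=O P1=S P2=I P3=S  mem[L2]=3
16. P1: store L0 := 93  bus=[BusRdX,Flush]  L0: P0=I P1=M P2=I P3=I  mem[L0]=52
17. P3: store L2 := 57  bus=[BusUpgr,Flush]  L2: P0=I P1=I P2=I P3=M  mem[L2]=39
18. P3: store L2 := 8  bus=[-]  L2: P0=I P1=I P2=I P3=M  mem[L2]=39
19. P2: store L2 := 66  bus=[BusRdX,Flush]  L2: P0=I P1=I P2=M P3=I  mem[L2]=8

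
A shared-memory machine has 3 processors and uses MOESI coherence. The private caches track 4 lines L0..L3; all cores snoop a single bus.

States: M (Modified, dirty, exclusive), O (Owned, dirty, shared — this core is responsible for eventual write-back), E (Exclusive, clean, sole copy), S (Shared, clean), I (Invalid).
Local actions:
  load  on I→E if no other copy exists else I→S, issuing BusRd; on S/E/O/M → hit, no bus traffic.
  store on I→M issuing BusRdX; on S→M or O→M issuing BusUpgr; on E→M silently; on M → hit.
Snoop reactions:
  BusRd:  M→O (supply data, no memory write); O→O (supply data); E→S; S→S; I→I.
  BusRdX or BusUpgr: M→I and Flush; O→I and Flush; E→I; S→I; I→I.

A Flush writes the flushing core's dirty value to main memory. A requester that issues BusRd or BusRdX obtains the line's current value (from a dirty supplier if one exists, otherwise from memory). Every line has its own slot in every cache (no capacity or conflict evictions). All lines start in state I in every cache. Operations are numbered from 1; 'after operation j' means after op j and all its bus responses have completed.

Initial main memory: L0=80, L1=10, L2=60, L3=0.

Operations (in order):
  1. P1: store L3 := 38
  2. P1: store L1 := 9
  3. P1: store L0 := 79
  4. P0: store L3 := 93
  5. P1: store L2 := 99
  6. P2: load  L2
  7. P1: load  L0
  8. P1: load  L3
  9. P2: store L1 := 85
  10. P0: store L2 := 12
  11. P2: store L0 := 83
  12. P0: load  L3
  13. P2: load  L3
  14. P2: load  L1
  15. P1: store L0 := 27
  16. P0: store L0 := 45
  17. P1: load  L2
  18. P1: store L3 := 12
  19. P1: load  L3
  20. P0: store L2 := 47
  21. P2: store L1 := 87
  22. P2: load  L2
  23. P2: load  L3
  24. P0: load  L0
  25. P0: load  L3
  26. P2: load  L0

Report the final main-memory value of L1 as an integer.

memory[L1] = 9

[1] P1: store L3 := 38 | P0:I, P1:M(38), P2:I | bus: BusRdX
[2] P1: store L1 := 9 | P0:I, P1:M(9), P2:I | bus: BusRdX
[3] P1: store L0 := 79 | P0:I, P1:M(79), P2:I | bus: BusRdX
[4] P0: store L3 := 93 | P0:M(93), P1:I, P2:I | bus: BusRdX,Flush
[5] P1: store L2 := 99 | P0:I, P1:M(99), P2:I | bus: BusRdX
[6] P2: load  L2 | P0:I, P1:O(99), P2:S(99) | bus: BusRd
[7] P1: load  L0 | P0:I, P1:M(79), P2:I | bus: none
[8] P1: load  L3 | P0:O(93), P1:S(93), P2:I | bus: BusRd
[9] P2: store L1 := 85 | P0:I, P1:I, P2:M(85) | bus: BusRdX,Flush
[10] P0: store L2 := 12 | P0:M(12), P1:I, P2:I | bus: BusRdX,Flush
[11] P2: store L0 := 83 | P0:I, P1:I, P2:M(83) | bus: BusRdX,Flush
[12] P0: load  L3 | P0:O(93), P1:S(93), P2:I | bus: none
[13] P2: load  L3 | P0:O(93), P1:S(93), P2:S(93) | bus: BusRd
[14] P2: load  L1 | P0:I, P1:I, P2:M(85) | bus: none
[15] P1: store L0 := 27 | P0:I, P1:M(27), P2:I | bus: BusRdX,Flush
[16] P0: store L0 := 45 | P0:M(45), P1:I, P2:I | bus: BusRdX,Flush
[17] P1: load  L2 | P0:O(12), P1:S(12), P2:I | bus: BusRd
[18] P1: store L3 := 12 | P0:I, P1:M(12), P2:I | bus: BusUpgr,Flush
[19] P1: load  L3 | P0:I, P1:M(12), P2:I | bus: none
[20] P0: store L2 := 47 | P0:M(47), P1:I, P2:I | bus: BusUpgr
[21] P2: store L1 := 87 | P0:I, P1:I, P2:M(87) | bus: none
[22] P2: load  L2 | P0:O(47), P1:I, P2:S(47) | bus: BusRd
[23] P2: load  L3 | P0:I, P1:O(12), P2:S(12) | bus: BusRd
[24] P0: load  L0 | P0:M(45), P1:I, P2:I | bus: none
[25] P0: load  L3 | P0:S(12), P1:O(12), P2:S(12) | bus: BusRd
[26] P2: load  L0 | P0:O(45), P1:I, P2:S(45) | bus: BusRd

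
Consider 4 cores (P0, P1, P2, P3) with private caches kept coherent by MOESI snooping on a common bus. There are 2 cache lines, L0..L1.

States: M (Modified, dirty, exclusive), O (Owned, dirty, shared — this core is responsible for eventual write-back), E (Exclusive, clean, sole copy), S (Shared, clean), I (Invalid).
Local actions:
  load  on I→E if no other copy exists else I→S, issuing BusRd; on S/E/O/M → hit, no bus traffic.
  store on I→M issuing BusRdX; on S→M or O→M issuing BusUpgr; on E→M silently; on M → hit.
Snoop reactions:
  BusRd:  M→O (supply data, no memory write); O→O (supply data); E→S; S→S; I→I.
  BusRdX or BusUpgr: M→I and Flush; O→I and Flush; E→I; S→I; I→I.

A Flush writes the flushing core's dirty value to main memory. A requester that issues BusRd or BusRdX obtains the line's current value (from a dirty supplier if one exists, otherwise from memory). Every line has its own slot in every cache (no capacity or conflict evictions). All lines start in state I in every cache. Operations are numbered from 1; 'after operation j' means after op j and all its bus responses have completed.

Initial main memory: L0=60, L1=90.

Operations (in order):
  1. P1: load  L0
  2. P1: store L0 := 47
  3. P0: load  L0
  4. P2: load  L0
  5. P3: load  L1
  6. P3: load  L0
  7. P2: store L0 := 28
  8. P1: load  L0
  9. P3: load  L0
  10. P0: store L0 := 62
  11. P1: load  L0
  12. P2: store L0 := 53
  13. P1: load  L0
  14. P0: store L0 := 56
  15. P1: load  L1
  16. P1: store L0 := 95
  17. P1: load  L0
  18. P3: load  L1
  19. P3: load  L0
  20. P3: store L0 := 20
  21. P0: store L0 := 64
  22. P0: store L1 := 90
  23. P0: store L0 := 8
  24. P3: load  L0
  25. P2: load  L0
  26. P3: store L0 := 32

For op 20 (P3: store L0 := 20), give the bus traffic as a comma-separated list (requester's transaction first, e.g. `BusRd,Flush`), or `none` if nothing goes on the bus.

bus = BusUpgr,Flush

step 1: P1: load  L0  ⟶  IEII  (L0)  txn=BusRd  M[L0]=60
step 2: P1: store L0 := 47  ⟶  IMII  (L0)  txn=∅  M[L0]=60
step 3: P0: load  L0  ⟶  SOII  (L0)  txn=BusRd  M[L0]=60
step 4: P2: load  L0  ⟶  SOSI  (L0)  txn=BusRd  M[L0]=60
step 5: P3: load  L1  ⟶  IIIE  (L1)  txn=BusRd  M[L1]=90
step 6: P3: load  L0  ⟶  SOSS  (L0)  txn=BusRd  M[L0]=60
step 7: P2: store L0 := 28  ⟶  IIMI  (L0)  txn=BusUpgr+Flush  M[L0]=47
step 8: P1: load  L0  ⟶  ISOI  (L0)  txn=BusRd  M[L0]=47
step 9: P3: load  L0  ⟶  ISOS  (L0)  txn=BusRd  M[L0]=47
step 10: P0: store L0 := 62  ⟶  MIII  (L0)  txn=BusRdX+Flush  M[L0]=28
step 11: P1: load  L0  ⟶  OSII  (L0)  txn=BusRd  M[L0]=28
step 12: P2: store L0 := 53  ⟶  IIMI  (L0)  txn=BusRdX+Flush  M[L0]=62
step 13: P1: load  L0  ⟶  ISOI  (L0)  txn=BusRd  M[L0]=62
step 14: P0: store L0 := 56  ⟶  MIII  (L0)  txn=BusRdX+Flush  M[L0]=53
step 15: P1: load  L1  ⟶  ISIS  (L1)  txn=BusRd  M[L1]=90
step 16: P1: store L0 := 95  ⟶  IMII  (L0)  txn=BusRdX+Flush  M[L0]=56
step 17: P1: load  L0  ⟶  IMII  (L0)  txn=∅  M[L0]=56
step 18: P3: load  L1  ⟶  ISIS  (L1)  txn=∅  M[L1]=90
step 19: P3: load  L0  ⟶  IOIS  (L0)  txn=BusRd  M[L0]=56
step 20: P3: store L0 := 20  ⟶  IIIM  (L0)  txn=BusUpgr+Flush  M[L0]=95
step 21: P0: store L0 := 64  ⟶  MIII  (L0)  txn=BusRdX+Flush  M[L0]=20
step 22: P0: store L1 := 90  ⟶  MIII  (L1)  txn=BusRdX  M[L1]=90
step 23: P0: store L0 := 8  ⟶  MIII  (L0)  txn=∅  M[L0]=20
step 24: P3: load  L0  ⟶  OIIS  (L0)  txn=BusRd  M[L0]=20
step 25: P2: load  L0  ⟶  OISS  (L0)  txn=BusRd  M[L0]=20
step 26: P3: store L0 := 32  ⟶  IIIM  (L0)  txn=BusUpgr+Flush  M[L0]=8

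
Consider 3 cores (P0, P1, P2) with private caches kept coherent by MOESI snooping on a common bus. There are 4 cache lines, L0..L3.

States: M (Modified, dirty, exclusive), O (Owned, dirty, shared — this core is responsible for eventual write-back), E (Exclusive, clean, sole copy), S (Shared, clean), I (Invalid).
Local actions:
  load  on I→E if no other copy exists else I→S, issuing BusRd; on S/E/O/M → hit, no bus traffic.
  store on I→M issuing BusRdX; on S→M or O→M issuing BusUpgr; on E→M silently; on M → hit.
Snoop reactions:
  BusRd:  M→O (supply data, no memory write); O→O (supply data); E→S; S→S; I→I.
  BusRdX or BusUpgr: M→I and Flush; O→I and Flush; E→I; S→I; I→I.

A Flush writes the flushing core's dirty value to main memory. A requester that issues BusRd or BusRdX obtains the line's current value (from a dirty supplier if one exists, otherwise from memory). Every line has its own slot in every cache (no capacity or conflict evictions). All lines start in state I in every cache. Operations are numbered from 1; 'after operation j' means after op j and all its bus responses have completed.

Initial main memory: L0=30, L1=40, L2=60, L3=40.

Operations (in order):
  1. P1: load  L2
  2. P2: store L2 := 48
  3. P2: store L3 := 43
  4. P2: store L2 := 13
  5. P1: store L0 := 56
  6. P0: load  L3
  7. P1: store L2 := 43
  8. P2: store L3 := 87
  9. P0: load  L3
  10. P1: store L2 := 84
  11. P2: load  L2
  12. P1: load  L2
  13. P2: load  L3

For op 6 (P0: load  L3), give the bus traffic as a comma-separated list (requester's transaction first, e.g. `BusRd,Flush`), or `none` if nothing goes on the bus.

  op1 P1: load  L2 → I/E/I on L2; bus BusRd; mem=60
  op2 P2: store L2 := 48 → I/I/M on L2; bus BusRdX; mem=60
  op3 P2: store L3 := 43 → I/I/M on L3; bus BusRdX; mem=40
  op4 P2: store L2 := 13 → I/I/M on L2; bus (none); mem=60
  op5 P1: store L0 := 56 → I/M/I on L0; bus BusRdX; mem=30
  op6 P0: load  L3 → S/I/O on L3; bus BusRd; mem=40
  op7 P1: store L2 := 43 → I/M/I on L2; bus BusRdX Flush; mem=13
  op8 P2: store L3 := 87 → I/I/M on L3; bus BusUpgr; mem=40
  op9 P0: load  L3 → S/I/O on L3; bus BusRd; mem=40
  op10 P1: store L2 := 84 → I/M/I on L2; bus (none); mem=13
  op11 P2: load  L2 → I/O/S on L2; bus BusRd; mem=13
  op12 P1: load  L2 → I/O/S on L2; bus (none); mem=13
  op13 P2: load  L3 → S/I/O on L3; bus (none); mem=40

bus = BusRd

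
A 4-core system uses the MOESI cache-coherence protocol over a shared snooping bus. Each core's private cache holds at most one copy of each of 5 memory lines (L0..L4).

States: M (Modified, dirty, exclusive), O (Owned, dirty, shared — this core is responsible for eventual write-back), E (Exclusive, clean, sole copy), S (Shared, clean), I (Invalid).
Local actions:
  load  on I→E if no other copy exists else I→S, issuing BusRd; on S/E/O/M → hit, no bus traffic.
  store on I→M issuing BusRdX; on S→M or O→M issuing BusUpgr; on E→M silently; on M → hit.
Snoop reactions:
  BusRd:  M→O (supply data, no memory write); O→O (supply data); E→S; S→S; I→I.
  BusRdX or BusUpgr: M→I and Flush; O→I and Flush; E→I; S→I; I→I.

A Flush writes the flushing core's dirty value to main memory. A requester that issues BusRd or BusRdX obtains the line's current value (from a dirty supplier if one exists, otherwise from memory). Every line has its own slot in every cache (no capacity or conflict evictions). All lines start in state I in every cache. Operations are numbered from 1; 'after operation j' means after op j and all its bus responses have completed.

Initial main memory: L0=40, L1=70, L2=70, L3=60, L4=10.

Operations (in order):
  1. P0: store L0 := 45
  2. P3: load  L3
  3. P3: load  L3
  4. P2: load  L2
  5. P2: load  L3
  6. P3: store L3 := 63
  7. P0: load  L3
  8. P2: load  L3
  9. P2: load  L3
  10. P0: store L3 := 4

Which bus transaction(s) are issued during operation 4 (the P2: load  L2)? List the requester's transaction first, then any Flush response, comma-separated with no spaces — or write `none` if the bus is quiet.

bus = BusRd

step 1: P0: store L0 := 45  ⟶  MIII  (L0)  txn=BusRdX  M[L0]=40
step 2: P3: load  L3  ⟶  IIIE  (L3)  txn=BusRd  M[L3]=60
step 3: P3: load  L3  ⟶  IIIE  (L3)  txn=∅  M[L3]=60
step 4: P2: load  L2  ⟶  IIEI  (L2)  txn=BusRd  M[L2]=70
step 5: P2: load  L3  ⟶  IISS  (L3)  txn=BusRd  M[L3]=60
step 6: P3: store L3 := 63  ⟶  IIIM  (L3)  txn=BusUpgr  M[L3]=60
step 7: P0: load  L3  ⟶  SIIO  (L3)  txn=BusRd  M[L3]=60
step 8: P2: load  L3  ⟶  SISO  (L3)  txn=BusRd  M[L3]=60
step 9: P2: load  L3  ⟶  SISO  (L3)  txn=∅  M[L3]=60
step 10: P0: store L3 := 4  ⟶  MIII  (L3)  txn=BusUpgr+Flush  M[L3]=63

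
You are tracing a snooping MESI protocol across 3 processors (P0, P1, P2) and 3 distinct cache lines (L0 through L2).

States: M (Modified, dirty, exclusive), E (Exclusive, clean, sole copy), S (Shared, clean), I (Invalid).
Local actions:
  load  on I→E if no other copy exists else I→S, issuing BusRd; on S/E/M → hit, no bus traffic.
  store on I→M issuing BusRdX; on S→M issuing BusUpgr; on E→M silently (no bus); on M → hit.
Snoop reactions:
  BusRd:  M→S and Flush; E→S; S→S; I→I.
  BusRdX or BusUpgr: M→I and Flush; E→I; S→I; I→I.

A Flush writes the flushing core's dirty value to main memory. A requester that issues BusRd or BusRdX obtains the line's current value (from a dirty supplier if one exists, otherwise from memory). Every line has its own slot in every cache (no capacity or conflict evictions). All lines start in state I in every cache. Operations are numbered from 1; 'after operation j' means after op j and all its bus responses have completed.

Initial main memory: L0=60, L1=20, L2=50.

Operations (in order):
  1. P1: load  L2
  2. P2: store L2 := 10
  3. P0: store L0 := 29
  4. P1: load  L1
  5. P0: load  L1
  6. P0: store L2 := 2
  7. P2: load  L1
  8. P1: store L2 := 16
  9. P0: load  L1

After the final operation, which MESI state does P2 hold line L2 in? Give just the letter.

state = I

step 1: P1: load  L2  ⟶  IEI  (L2)  txn=BusRd  M[L2]=50
step 2: P2: store L2 := 10  ⟶  IIM  (L2)  txn=BusRdX  M[L2]=50
step 3: P0: store L0 := 29  ⟶  MII  (L0)  txn=BusRdX  M[L0]=60
step 4: P1: load  L1  ⟶  IEI  (L1)  txn=BusRd  M[L1]=20
step 5: P0: load  L1  ⟶  SSI  (L1)  txn=BusRd  M[L1]=20
step 6: P0: store L2 := 2  ⟶  MII  (L2)  txn=BusRdX+Flush  M[L2]=10
step 7: P2: load  L1  ⟶  SSS  (L1)  txn=BusRd  M[L1]=20
step 8: P1: store L2 := 16  ⟶  IMI  (L2)  txn=BusRdX+Flush  M[L2]=2
step 9: P0: load  L1  ⟶  SSS  (L1)  txn=∅  M[L1]=20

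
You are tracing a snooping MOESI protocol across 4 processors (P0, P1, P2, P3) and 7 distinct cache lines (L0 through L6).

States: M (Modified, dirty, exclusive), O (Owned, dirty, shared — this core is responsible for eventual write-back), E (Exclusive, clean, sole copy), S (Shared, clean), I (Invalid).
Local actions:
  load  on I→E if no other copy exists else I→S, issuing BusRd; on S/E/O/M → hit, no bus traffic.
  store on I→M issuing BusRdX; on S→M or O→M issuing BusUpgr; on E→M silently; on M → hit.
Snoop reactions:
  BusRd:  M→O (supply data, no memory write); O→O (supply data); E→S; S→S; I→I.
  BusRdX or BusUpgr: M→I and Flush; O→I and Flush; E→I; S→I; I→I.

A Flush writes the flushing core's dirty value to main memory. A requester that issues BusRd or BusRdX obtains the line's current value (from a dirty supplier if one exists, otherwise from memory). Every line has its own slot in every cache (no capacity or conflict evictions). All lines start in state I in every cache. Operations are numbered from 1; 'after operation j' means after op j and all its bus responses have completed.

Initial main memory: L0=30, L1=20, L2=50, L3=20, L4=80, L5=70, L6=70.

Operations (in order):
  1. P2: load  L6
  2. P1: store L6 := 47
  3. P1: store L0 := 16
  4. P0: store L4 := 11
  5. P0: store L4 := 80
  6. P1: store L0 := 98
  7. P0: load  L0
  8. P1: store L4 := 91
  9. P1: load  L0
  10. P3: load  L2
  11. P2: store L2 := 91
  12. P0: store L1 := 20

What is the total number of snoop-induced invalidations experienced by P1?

[1] P2: load  L6 | P0:I, P1:I, P2:E(70), P3:I | bus: BusRd
[2] P1: store L6 := 47 | P0:I, P1:M(47), P2:I, P3:I | bus: BusRdX
[3] P1: store L0 := 16 | P0:I, P1:M(16), P2:I, P3:I | bus: BusRdX
[4] P0: store L4 := 11 | P0:M(11), P1:I, P2:I, P3:I | bus: BusRdX
[5] P0: store L4 := 80 | P0:M(80), P1:I, P2:I, P3:I | bus: none
[6] P1: store L0 := 98 | P0:I, P1:M(98), P2:I, P3:I | bus: none
[7] P0: load  L0 | P0:S(98), P1:O(98), P2:I, P3:I | bus: BusRd
[8] P1: store L4 := 91 | P0:I, P1:M(91), P2:I, P3:I | bus: BusRdX,Flush
[9] P1: load  L0 | P0:S(98), P1:O(98), P2:I, P3:I | bus: none
[10] P3: load  L2 | P0:I, P1:I, P2:I, P3:E(50) | bus: BusRd
[11] P2: store L2 := 91 | P0:I, P1:I, P2:M(91), P3:I | bus: BusRdX
[12] P0: store L1 := 20 | P0:M(20), P1:I, P2:I, P3:I | bus: BusRdX

invalidations = 0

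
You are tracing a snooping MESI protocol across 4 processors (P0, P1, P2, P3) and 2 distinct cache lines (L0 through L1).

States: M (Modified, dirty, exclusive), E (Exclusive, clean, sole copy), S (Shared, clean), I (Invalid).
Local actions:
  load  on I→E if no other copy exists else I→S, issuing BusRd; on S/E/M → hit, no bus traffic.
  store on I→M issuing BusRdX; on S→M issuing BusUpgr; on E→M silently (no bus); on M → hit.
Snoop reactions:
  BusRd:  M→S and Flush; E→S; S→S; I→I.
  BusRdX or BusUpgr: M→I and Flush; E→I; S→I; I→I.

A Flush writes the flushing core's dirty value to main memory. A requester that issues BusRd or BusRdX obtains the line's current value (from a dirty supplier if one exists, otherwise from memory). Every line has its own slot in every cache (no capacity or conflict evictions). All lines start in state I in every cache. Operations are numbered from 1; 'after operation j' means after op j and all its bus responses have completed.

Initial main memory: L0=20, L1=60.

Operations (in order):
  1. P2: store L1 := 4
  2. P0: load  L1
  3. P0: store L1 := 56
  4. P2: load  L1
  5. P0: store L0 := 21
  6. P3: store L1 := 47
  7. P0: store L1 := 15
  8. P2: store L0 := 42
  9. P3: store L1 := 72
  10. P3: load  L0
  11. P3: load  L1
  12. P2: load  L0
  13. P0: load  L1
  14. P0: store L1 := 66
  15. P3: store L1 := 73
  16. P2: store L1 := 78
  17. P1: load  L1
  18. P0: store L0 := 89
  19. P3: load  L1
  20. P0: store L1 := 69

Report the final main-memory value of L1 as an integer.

[1] P2: store L1 := 4 | P0:I, P1:I, P2:M(4), P3:I | bus: BusRdX
[2] P0: load  L1 | P0:S(4), P1:I, P2:S(4), P3:I | bus: BusRd,Flush
[3] P0: store L1 := 56 | P0:M(56), P1:I, P2:I, P3:I | bus: BusUpgr
[4] P2: load  L1 | P0:S(56), P1:I, P2:S(56), P3:I | bus: BusRd,Flush
[5] P0: store L0 := 21 | P0:M(21), P1:I, P2:I, P3:I | bus: BusRdX
[6] P3: store L1 := 47 | P0:I, P1:I, P2:I, P3:M(47) | bus: BusRdX
[7] P0: store L1 := 15 | P0:M(15), P1:I, P2:I, P3:I | bus: BusRdX,Flush
[8] P2: store L0 := 42 | P0:I, P1:I, P2:M(42), P3:I | bus: BusRdX,Flush
[9] P3: store L1 := 72 | P0:I, P1:I, P2:I, P3:M(72) | bus: BusRdX,Flush
[10] P3: load  L0 | P0:I, P1:I, P2:S(42), P3:S(42) | bus: BusRd,Flush
[11] P3: load  L1 | P0:I, P1:I, P2:I, P3:M(72) | bus: none
[12] P2: load  L0 | P0:I, P1:I, P2:S(42), P3:S(42) | bus: none
[13] P0: load  L1 | P0:S(72), P1:I, P2:I, P3:S(72) | bus: BusRd,Flush
[14] P0: store L1 := 66 | P0:M(66), P1:I, P2:I, P3:I | bus: BusUpgr
[15] P3: store L1 := 73 | P0:I, P1:I, P2:I, P3:M(73) | bus: BusRdX,Flush
[16] P2: store L1 := 78 | P0:I, P1:I, P2:M(78), P3:I | bus: BusRdX,Flush
[17] P1: load  L1 | P0:I, P1:S(78), P2:S(78), P3:I | bus: BusRd,Flush
[18] P0: store L0 := 89 | P0:M(89), P1:I, P2:I, P3:I | bus: BusRdX
[19] P3: load  L1 | P0:I, P1:S(78), P2:S(78), P3:S(78) | bus: BusRd
[20] P0: store L1 := 69 | P0:M(69), P1:I, P2:I, P3:I | bus: BusRdX

memory[L1] = 78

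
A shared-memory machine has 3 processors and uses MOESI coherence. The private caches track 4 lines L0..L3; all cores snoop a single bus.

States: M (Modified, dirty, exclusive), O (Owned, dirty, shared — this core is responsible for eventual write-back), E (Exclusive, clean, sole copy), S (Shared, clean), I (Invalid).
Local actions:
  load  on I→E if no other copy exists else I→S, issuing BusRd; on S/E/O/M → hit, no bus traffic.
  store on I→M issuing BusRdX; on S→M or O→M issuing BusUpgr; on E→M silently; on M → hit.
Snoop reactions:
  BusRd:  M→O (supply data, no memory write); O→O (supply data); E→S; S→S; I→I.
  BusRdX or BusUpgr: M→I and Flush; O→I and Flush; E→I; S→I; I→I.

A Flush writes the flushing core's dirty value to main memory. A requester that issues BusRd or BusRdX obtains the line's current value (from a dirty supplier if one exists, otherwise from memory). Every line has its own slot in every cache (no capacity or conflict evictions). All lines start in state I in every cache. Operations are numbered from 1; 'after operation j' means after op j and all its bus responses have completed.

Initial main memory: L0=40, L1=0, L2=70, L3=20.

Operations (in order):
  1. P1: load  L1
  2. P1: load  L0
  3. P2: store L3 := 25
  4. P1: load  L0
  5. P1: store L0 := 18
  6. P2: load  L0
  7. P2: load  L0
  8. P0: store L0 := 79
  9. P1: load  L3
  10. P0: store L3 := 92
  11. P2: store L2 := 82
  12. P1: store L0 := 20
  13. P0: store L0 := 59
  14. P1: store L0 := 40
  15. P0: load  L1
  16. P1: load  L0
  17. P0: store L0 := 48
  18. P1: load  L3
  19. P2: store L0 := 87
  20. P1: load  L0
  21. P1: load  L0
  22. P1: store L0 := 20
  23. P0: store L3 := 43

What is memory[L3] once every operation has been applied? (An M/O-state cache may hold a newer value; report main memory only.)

[1] P1: load  L1 | P0:I, P1:E(0), P2:I | bus: BusRd
[2] P1: load  L0 | P0:I, P1:E(40), P2:I | bus: BusRd
[3] P2: store L3 := 25 | P0:I, P1:I, P2:M(25) | bus: BusRdX
[4] P1: load  L0 | P0:I, P1:E(40), P2:I | bus: none
[5] P1: store L0 := 18 | P0:I, P1:M(18), P2:I | bus: none
[6] P2: load  L0 | P0:I, P1:O(18), P2:S(18) | bus: BusRd
[7] P2: load  L0 | P0:I, P1:O(18), P2:S(18) | bus: none
[8] P0: store L0 := 79 | P0:M(79), P1:I, P2:I | bus: BusRdX,Flush
[9] P1: load  L3 | P0:I, P1:S(25), P2:O(25) | bus: BusRd
[10] P0: store L3 := 92 | P0:M(92), P1:I, P2:I | bus: BusRdX,Flush
[11] P2: store L2 := 82 | P0:I, P1:I, P2:M(82) | bus: BusRdX
[12] P1: store L0 := 20 | P0:I, P1:M(20), P2:I | bus: BusRdX,Flush
[13] P0: store L0 := 59 | P0:M(59), P1:I, P2:I | bus: BusRdX,Flush
[14] P1: store L0 := 40 | P0:I, P1:M(40), P2:I | bus: BusRdX,Flush
[15] P0: load  L1 | P0:S(0), P1:S(0), P2:I | bus: BusRd
[16] P1: load  L0 | P0:I, P1:M(40), P2:I | bus: none
[17] P0: store L0 := 48 | P0:M(48), P1:I, P2:I | bus: BusRdX,Flush
[18] P1: load  L3 | P0:O(92), P1:S(92), P2:I | bus: BusRd
[19] P2: store L0 := 87 | P0:I, P1:I, P2:M(87) | bus: BusRdX,Flush
[20] P1: load  L0 | P0:I, P1:S(87), P2:O(87) | bus: BusRd
[21] P1: load  L0 | P0:I, P1:S(87), P2:O(87) | bus: none
[22] P1: store L0 := 20 | P0:I, P1:M(20), P2:I | bus: BusUpgr,Flush
[23] P0: store L3 := 43 | P0:M(43), P1:I, P2:I | bus: BusUpgr

memory[L3] = 25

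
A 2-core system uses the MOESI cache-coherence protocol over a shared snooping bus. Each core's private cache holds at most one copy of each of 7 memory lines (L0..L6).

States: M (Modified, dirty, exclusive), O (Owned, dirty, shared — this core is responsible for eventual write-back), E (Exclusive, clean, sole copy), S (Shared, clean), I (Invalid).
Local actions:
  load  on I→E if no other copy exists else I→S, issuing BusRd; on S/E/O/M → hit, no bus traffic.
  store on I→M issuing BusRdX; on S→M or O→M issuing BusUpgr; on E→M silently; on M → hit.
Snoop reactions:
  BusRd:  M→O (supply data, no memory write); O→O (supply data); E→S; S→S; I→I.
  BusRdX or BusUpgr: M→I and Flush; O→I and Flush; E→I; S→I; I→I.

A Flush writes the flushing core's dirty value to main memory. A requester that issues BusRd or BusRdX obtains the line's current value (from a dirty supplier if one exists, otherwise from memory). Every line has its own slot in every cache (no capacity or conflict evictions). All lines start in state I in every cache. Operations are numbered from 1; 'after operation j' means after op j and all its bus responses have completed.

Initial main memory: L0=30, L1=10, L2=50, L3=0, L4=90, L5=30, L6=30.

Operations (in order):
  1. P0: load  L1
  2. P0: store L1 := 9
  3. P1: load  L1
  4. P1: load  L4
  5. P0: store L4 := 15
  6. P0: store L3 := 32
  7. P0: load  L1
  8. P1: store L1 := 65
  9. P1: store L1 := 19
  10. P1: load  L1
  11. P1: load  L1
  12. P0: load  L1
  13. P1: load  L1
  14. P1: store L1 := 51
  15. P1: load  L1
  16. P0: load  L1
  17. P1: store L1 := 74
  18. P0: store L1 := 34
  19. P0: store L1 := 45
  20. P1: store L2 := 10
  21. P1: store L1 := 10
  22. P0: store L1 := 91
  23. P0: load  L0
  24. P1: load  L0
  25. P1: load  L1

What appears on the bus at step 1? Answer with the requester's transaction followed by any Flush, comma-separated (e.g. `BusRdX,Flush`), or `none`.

1. P0: load  L1  bus=[BusRd]  L1: P0=E P1=I  mem[L1]=10
2. P0: store L1 := 9  bus=[-]  L1: P0=M P1=I  mem[L1]=10
3. P1: load  L1  bus=[BusRd]  L1: P0=O P1=S  mem[L1]=10
4. P1: load  L4  bus=[BusRd]  L4: P0=I P1=E  mem[L4]=90
5. P0: store L4 := 15  bus=[BusRdX]  L4: P0=M P1=I  mem[L4]=90
6. P0: store L3 := 32  bus=[BusRdX]  L3: P0=M P1=I  mem[L3]=0
7. P0: load  L1  bus=[-]  L1: P0=O P1=S  mem[L1]=10
8. P1: store L1 := 65  bus=[BusUpgr,Flush]  L1: P0=I P1=M  mem[L1]=9
9. P1: store L1 := 19  bus=[-]  L1: P0=I P1=M  mem[L1]=9
10. P1: load  L1  bus=[-]  L1: P0=I P1=M  mem[L1]=9
11. P1: load  L1  bus=[-]  L1: P0=I P1=M  mem[L1]=9
12. P0: load  L1  bus=[BusRd]  L1: P0=S P1=O  mem[L1]=9
13. P1: load  L1  bus=[-]  L1: P0=S P1=O  mem[L1]=9
14. P1: store L1 := 51  bus=[BusUpgr]  L1: P0=I P1=M  mem[L1]=9
15. P1: load  L1  bus=[-]  L1: P0=I P1=M  mem[L1]=9
16. P0: load  L1  bus=[BusRd]  L1: P0=S P1=O  mem[L1]=9
17. P1: store L1 := 74  bus=[BusUpgr]  L1: P0=I P1=M  mem[L1]=9
18. P0: store L1 := 34  bus=[BusRdX,Flush]  L1: P0=M P1=I  mem[L1]=74
19. P0: store L1 := 45  bus=[-]  L1: P0=M P1=I  mem[L1]=74
20. P1: store L2 := 10  bus=[BusRdX]  L2: P0=I P1=M  mem[L2]=50
21. P1: store L1 := 10  bus=[BusRdX,Flush]  L1: P0=I P1=M  mem[L1]=45
22. P0: store L1 := 91  bus=[BusRdX,Flush]  L1: P0=M P1=I  mem[L1]=10
23. P0: load  L0  bus=[BusRd]  L0: P0=E P1=I  mem[L0]=30
24. P1: load  L0  bus=[BusRd]  L0: P0=S P1=S  mem[L0]=30
25. P1: load  L1  bus=[BusRd]  L1: P0=O P1=S  mem[L1]=10

bus = BusRd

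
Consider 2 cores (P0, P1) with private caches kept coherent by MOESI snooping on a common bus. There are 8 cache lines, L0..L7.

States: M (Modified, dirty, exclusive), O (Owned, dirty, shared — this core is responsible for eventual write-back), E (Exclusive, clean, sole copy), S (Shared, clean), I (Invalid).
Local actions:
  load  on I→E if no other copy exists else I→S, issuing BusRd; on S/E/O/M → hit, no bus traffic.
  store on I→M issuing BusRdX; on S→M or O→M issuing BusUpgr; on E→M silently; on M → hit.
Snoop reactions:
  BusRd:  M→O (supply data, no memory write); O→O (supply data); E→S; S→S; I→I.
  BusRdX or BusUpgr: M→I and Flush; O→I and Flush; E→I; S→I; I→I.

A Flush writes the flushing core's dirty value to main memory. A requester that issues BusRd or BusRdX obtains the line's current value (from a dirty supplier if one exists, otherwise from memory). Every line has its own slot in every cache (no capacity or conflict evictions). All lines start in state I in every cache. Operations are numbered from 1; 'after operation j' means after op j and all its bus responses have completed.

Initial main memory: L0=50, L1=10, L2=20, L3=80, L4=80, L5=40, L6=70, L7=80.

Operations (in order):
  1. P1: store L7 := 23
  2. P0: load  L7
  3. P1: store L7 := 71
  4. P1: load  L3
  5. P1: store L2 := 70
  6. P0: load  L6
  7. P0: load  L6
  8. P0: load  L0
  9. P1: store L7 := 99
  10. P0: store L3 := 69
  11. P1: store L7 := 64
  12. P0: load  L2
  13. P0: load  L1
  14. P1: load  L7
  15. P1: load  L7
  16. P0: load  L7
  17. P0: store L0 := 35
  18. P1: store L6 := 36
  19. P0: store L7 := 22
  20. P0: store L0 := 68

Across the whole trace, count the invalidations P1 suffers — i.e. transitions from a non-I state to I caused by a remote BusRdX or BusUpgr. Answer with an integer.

1. P1: store L7 := 23  bus=[BusRdX]  L7: P0=I P1=M  mem[L7]=80
2. P0: load  L7  bus=[BusRd]  L7: P0=S P1=O  mem[L7]=80
3. P1: store L7 := 71  bus=[BusUpgr]  L7: P0=I P1=M  mem[L7]=80
4. P1: load  L3  bus=[BusRd]  L3: P0=I P1=E  mem[L3]=80
5. P1: store L2 := 70  bus=[BusRdX]  L2: P0=I P1=M  mem[L2]=20
6. P0: load  L6  bus=[BusRd]  L6: P0=E P1=I  mem[L6]=70
7. P0: load  L6  bus=[-]  L6: P0=E P1=I  mem[L6]=70
8. P0: load  L0  bus=[BusRd]  L0: P0=E P1=I  mem[L0]=50
9. P1: store L7 := 99  bus=[-]  L7: P0=I P1=M  mem[L7]=80
10. P0: store L3 := 69  bus=[BusRdX]  L3: P0=M P1=I  mem[L3]=80
11. P1: store L7 := 64  bus=[-]  L7: P0=I P1=M  mem[L7]=80
12. P0: load  L2  bus=[BusRd]  L2: P0=S P1=O  mem[L2]=20
13. P0: load  L1  bus=[BusRd]  L1: P0=E P1=I  mem[L1]=10
14. P1: load  L7  bus=[-]  L7: P0=I P1=M  mem[L7]=80
15. P1: load  L7  bus=[-]  L7: P0=I P1=M  mem[L7]=80
16. P0: load  L7  bus=[BusRd]  L7: P0=S P1=O  mem[L7]=80
17. P0: store L0 := 35  bus=[-]  L0: P0=M P1=I  mem[L0]=50
18. P1: store L6 := 36  bus=[BusRdX]  L6: P0=I P1=M  mem[L6]=70
19. P0: store L7 := 22  bus=[BusUpgr,Flush]  L7: P0=M P1=I  mem[L7]=64
20. P0: store L0 := 68  bus=[-]  L0: P0=M P1=I  mem[L0]=50

invalidations = 2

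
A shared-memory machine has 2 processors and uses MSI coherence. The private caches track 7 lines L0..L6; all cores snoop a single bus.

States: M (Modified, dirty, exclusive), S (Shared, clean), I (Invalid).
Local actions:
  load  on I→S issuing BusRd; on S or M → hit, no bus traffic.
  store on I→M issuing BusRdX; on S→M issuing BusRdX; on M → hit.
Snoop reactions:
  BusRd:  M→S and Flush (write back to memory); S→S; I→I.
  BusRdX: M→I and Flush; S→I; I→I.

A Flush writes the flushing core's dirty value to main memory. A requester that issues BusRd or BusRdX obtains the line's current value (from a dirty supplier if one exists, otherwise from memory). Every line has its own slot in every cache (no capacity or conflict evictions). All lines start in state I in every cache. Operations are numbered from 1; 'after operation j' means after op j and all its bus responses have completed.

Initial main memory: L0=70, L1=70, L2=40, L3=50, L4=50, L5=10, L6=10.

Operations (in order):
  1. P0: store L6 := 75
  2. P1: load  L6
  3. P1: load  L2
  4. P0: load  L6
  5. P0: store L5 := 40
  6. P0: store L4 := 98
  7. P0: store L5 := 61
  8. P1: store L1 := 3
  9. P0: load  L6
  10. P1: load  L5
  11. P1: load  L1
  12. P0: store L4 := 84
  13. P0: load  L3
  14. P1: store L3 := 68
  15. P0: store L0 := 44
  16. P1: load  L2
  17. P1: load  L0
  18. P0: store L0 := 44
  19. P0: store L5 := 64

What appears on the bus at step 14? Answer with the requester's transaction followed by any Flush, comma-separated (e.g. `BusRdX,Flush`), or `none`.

bus = BusRdX

1. P0: store L6 := 75  bus=[BusRdX]  L6: P0=M P1=I  mem[L6]=10
2. P1: load  L6  bus=[BusRd,Flush]  L6: P0=S P1=S  mem[L6]=75
3. P1: load  L2  bus=[BusRd]  L2: P0=I P1=S  mem[L2]=40
4. P0: load  L6  bus=[-]  L6: P0=S P1=S  mem[L6]=75
5. P0: store L5 := 40  bus=[BusRdX]  L5: P0=M P1=I  mem[L5]=10
6. P0: store L4 := 98  bus=[BusRdX]  L4: P0=M P1=I  mem[L4]=50
7. P0: store L5 := 61  bus=[-]  L5: P0=M P1=I  mem[L5]=10
8. P1: store L1 := 3  bus=[BusRdX]  L1: P0=I P1=M  mem[L1]=70
9. P0: load  L6  bus=[-]  L6: P0=S P1=S  mem[L6]=75
10. P1: load  L5  bus=[BusRd,Flush]  L5: P0=S P1=S  mem[L5]=61
11. P1: load  L1  bus=[-]  L1: P0=I P1=M  mem[L1]=70
12. P0: store L4 := 84  bus=[-]  L4: P0=M P1=I  mem[L4]=50
13. P0: load  L3  bus=[BusRd]  L3: P0=S P1=I  mem[L3]=50
14. P1: store L3 := 68  bus=[BusRdX]  L3: P0=I P1=M  mem[L3]=50
15. P0: store L0 := 44  bus=[BusRdX]  L0: P0=M P1=I  mem[L0]=70
16. P1: load  L2  bus=[-]  L2: P0=I P1=S  mem[L2]=40
17. P1: load  L0  bus=[BusRd,Flush]  L0: P0=S P1=S  mem[L0]=44
18. P0: store L0 := 44  bus=[BusRdX]  L0: P0=M P1=I  mem[L0]=44
19. P0: store L5 := 64  bus=[BusRdX]  L5: P0=M P1=I  mem[L5]=61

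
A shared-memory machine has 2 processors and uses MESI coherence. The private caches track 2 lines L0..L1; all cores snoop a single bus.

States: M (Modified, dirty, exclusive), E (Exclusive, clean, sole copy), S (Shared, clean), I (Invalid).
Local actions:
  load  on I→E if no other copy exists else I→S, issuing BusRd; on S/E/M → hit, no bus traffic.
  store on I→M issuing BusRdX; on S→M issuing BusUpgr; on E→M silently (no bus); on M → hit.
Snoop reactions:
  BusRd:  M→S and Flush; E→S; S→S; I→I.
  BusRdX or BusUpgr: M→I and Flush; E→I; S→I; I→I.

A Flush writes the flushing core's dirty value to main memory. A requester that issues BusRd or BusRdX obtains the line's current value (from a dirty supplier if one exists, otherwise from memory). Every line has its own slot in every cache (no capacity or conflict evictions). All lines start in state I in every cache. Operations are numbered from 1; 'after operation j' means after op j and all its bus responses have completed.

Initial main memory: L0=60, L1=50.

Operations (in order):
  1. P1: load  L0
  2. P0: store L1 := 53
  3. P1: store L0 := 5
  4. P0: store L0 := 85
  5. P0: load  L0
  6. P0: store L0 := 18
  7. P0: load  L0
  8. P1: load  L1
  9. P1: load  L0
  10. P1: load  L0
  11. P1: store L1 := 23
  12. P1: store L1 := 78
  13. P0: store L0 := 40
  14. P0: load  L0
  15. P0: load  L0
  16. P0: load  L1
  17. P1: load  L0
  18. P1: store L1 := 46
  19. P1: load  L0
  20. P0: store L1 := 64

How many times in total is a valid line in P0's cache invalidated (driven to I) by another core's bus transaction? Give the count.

step 1: P1: load  L0  ⟶  IE  (L0)  txn=BusRd  M[L0]=60
step 2: P0: store L1 := 53  ⟶  MI  (L1)  txn=BusRdX  M[L1]=50
step 3: P1: store L0 := 5  ⟶  IM  (L0)  txn=∅  M[L0]=60
step 4: P0: store L0 := 85  ⟶  MI  (L0)  txn=BusRdX+Flush  M[L0]=5
step 5: P0: load  L0  ⟶  MI  (L0)  txn=∅  M[L0]=5
step 6: P0: store L0 := 18  ⟶  MI  (L0)  txn=∅  M[L0]=5
step 7: P0: load  L0  ⟶  MI  (L0)  txn=∅  M[L0]=5
step 8: P1: load  L1  ⟶  SS  (L1)  txn=BusRd+Flush  M[L1]=53
step 9: P1: load  L0  ⟶  SS  (L0)  txn=BusRd+Flush  M[L0]=18
step 10: P1: load  L0  ⟶  SS  (L0)  txn=∅  M[L0]=18
step 11: P1: store L1 := 23  ⟶  IM  (L1)  txn=BusUpgr  M[L1]=53
step 12: P1: store L1 := 78  ⟶  IM  (L1)  txn=∅  M[L1]=53
step 13: P0: store L0 := 40  ⟶  MI  (L0)  txn=BusUpgr  M[L0]=18
step 14: P0: load  L0  ⟶  MI  (L0)  txn=∅  M[L0]=18
step 15: P0: load  L0  ⟶  MI  (L0)  txn=∅  M[L0]=18
step 16: P0: load  L1  ⟶  SS  (L1)  txn=BusRd+Flush  M[L1]=78
step 17: P1: load  L0  ⟶  SS  (L0)  txn=BusRd+Flush  M[L0]=40
step 18: P1: store L1 := 46  ⟶  IM  (L1)  txn=BusUpgr  M[L1]=78
step 19: P1: load  L0  ⟶  SS  (L0)  txn=∅  M[L0]=40
step 20: P0: store L1 := 64  ⟶  MI  (L1)  txn=BusRdX+Flush  M[L1]=46

invalidations = 2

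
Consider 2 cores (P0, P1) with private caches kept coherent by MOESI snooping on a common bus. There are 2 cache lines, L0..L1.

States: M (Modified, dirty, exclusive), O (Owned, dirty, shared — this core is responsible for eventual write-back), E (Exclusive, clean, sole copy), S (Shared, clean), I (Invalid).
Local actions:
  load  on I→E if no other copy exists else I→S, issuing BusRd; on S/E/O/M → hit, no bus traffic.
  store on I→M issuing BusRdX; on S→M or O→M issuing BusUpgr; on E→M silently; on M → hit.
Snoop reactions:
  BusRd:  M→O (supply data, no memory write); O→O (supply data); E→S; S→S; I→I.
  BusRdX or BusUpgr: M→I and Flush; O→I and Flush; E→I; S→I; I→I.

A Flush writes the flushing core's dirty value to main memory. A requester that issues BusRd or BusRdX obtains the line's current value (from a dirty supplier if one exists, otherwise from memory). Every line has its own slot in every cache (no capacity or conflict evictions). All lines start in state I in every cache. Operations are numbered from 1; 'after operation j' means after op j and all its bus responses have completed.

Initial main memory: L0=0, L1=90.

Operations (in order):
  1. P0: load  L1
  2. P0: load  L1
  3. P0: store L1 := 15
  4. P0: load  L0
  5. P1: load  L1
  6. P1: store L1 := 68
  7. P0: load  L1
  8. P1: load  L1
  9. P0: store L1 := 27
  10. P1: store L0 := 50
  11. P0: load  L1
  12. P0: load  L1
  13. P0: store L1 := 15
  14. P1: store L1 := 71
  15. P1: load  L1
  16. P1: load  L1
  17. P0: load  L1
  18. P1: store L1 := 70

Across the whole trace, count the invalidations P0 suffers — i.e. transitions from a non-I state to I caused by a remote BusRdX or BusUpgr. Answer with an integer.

invalidations = 4

[1] P0: load  L1 | P0:E(90), P1:I | bus: BusRd
[2] P0: load  L1 | P0:E(90), P1:I | bus: none
[3] P0: store L1 := 15 | P0:M(15), P1:I | bus: none
[4] P0: load  L0 | P0:E(0), P1:I | bus: BusRd
[5] P1: load  L1 | P0:O(15), P1:S(15) | bus: BusRd
[6] P1: store L1 := 68 | P0:I, P1:M(68) | bus: BusUpgr,Flush
[7] P0: load  L1 | P0:S(68), P1:O(68) | bus: BusRd
[8] P1: load  L1 | P0:S(68), P1:O(68) | bus: none
[9] P0: store L1 := 27 | P0:M(27), P1:I | bus: BusUpgr,Flush
[10] P1: store L0 := 50 | P0:I, P1:M(50) | bus: BusRdX
[11] P0: load  L1 | P0:M(27), P1:I | bus: none
[12] P0: load  L1 | P0:M(27), P1:I | bus: none
[13] P0: store L1 := 15 | P0:M(15), P1:I | bus: none
[14] P1: store L1 := 71 | P0:I, P1:M(71) | bus: BusRdX,Flush
[15] P1: load  L1 | P0:I, P1:M(71) | bus: none
[16] P1: load  L1 | P0:I, P1:M(71) | bus: none
[17] P0: load  L1 | P0:S(71), P1:O(71) | bus: BusRd
[18] P1: store L1 := 70 | P0:I, P1:M(70) | bus: BusUpgr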